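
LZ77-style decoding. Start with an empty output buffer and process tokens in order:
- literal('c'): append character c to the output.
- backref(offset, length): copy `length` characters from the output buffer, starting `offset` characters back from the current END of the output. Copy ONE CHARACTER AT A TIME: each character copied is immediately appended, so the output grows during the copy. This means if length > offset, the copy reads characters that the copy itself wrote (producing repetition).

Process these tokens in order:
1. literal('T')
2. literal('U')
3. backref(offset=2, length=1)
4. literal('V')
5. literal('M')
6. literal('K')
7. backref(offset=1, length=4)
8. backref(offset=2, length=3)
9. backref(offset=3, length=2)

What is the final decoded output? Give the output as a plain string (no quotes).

Token 1: literal('T'). Output: "T"
Token 2: literal('U'). Output: "TU"
Token 3: backref(off=2, len=1). Copied 'T' from pos 0. Output: "TUT"
Token 4: literal('V'). Output: "TUTV"
Token 5: literal('M'). Output: "TUTVM"
Token 6: literal('K'). Output: "TUTVMK"
Token 7: backref(off=1, len=4) (overlapping!). Copied 'KKKK' from pos 5. Output: "TUTVMKKKKK"
Token 8: backref(off=2, len=3) (overlapping!). Copied 'KKK' from pos 8. Output: "TUTVMKKKKKKKK"
Token 9: backref(off=3, len=2). Copied 'KK' from pos 10. Output: "TUTVMKKKKKKKKKK"

Answer: TUTVMKKKKKKKKKK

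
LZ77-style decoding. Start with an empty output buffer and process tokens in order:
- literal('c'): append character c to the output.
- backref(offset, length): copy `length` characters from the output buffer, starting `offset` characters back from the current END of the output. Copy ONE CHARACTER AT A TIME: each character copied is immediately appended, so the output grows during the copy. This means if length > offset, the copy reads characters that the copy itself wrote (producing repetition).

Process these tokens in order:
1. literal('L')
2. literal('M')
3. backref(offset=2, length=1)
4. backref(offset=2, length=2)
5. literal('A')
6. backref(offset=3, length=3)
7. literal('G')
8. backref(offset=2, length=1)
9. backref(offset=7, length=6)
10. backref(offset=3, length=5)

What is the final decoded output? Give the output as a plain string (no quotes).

Answer: LMLMLAMLAGALAMLAGLAGLA

Derivation:
Token 1: literal('L'). Output: "L"
Token 2: literal('M'). Output: "LM"
Token 3: backref(off=2, len=1). Copied 'L' from pos 0. Output: "LML"
Token 4: backref(off=2, len=2). Copied 'ML' from pos 1. Output: "LMLML"
Token 5: literal('A'). Output: "LMLMLA"
Token 6: backref(off=3, len=3). Copied 'MLA' from pos 3. Output: "LMLMLAMLA"
Token 7: literal('G'). Output: "LMLMLAMLAG"
Token 8: backref(off=2, len=1). Copied 'A' from pos 8. Output: "LMLMLAMLAGA"
Token 9: backref(off=7, len=6). Copied 'LAMLAG' from pos 4. Output: "LMLMLAMLAGALAMLAG"
Token 10: backref(off=3, len=5) (overlapping!). Copied 'LAGLA' from pos 14. Output: "LMLMLAMLAGALAMLAGLAGLA"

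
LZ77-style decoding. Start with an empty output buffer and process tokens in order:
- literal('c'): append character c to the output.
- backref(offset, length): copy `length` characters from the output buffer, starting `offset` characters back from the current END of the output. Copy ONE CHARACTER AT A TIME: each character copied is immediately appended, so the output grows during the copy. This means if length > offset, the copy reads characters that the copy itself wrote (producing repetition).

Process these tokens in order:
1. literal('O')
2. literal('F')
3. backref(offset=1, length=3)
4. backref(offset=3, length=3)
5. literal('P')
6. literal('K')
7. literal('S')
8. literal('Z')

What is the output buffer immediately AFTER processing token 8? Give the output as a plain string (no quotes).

Answer: OFFFFFFFPKSZ

Derivation:
Token 1: literal('O'). Output: "O"
Token 2: literal('F'). Output: "OF"
Token 3: backref(off=1, len=3) (overlapping!). Copied 'FFF' from pos 1. Output: "OFFFF"
Token 4: backref(off=3, len=3). Copied 'FFF' from pos 2. Output: "OFFFFFFF"
Token 5: literal('P'). Output: "OFFFFFFFP"
Token 6: literal('K'). Output: "OFFFFFFFPK"
Token 7: literal('S'). Output: "OFFFFFFFPKS"
Token 8: literal('Z'). Output: "OFFFFFFFPKSZ"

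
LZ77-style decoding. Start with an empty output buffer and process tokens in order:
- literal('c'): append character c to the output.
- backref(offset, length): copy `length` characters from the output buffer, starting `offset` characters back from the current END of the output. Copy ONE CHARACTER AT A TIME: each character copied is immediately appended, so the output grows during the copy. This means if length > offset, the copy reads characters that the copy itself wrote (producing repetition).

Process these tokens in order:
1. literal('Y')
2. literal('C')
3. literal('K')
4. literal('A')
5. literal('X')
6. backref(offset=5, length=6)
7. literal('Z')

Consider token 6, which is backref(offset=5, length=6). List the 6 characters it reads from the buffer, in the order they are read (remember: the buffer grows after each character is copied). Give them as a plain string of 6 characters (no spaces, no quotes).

Token 1: literal('Y'). Output: "Y"
Token 2: literal('C'). Output: "YC"
Token 3: literal('K'). Output: "YCK"
Token 4: literal('A'). Output: "YCKA"
Token 5: literal('X'). Output: "YCKAX"
Token 6: backref(off=5, len=6). Buffer before: "YCKAX" (len 5)
  byte 1: read out[0]='Y', append. Buffer now: "YCKAXY"
  byte 2: read out[1]='C', append. Buffer now: "YCKAXYC"
  byte 3: read out[2]='K', append. Buffer now: "YCKAXYCK"
  byte 4: read out[3]='A', append. Buffer now: "YCKAXYCKA"
  byte 5: read out[4]='X', append. Buffer now: "YCKAXYCKAX"
  byte 6: read out[5]='Y', append. Buffer now: "YCKAXYCKAXY"

Answer: YCKAXY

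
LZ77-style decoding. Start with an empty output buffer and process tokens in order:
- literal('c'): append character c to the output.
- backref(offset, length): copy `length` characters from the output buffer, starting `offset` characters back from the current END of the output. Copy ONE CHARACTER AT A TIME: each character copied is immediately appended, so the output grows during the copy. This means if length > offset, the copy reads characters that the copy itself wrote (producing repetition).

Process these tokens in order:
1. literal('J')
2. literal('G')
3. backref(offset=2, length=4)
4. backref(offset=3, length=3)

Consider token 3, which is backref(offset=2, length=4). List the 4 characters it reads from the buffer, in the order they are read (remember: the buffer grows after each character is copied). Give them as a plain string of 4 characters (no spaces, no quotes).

Token 1: literal('J'). Output: "J"
Token 2: literal('G'). Output: "JG"
Token 3: backref(off=2, len=4). Buffer before: "JG" (len 2)
  byte 1: read out[0]='J', append. Buffer now: "JGJ"
  byte 2: read out[1]='G', append. Buffer now: "JGJG"
  byte 3: read out[2]='J', append. Buffer now: "JGJGJ"
  byte 4: read out[3]='G', append. Buffer now: "JGJGJG"

Answer: JGJG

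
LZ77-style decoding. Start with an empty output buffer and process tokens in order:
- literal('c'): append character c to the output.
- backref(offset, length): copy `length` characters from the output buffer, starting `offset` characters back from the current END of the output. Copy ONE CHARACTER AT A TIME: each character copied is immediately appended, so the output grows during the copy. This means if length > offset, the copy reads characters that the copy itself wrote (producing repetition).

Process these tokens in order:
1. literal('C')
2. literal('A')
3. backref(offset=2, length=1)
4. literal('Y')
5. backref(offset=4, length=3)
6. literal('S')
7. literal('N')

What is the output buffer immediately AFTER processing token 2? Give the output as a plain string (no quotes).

Token 1: literal('C'). Output: "C"
Token 2: literal('A'). Output: "CA"

Answer: CA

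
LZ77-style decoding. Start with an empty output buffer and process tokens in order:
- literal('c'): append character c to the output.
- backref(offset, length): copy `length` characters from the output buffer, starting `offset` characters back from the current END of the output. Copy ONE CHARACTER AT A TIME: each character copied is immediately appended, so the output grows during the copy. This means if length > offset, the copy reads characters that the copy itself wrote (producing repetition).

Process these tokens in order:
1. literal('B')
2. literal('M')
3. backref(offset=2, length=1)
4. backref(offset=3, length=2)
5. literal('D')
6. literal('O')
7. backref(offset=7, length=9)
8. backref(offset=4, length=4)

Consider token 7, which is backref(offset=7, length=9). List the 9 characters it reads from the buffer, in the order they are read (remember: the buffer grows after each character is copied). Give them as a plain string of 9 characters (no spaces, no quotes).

Answer: BMBBMDOBM

Derivation:
Token 1: literal('B'). Output: "B"
Token 2: literal('M'). Output: "BM"
Token 3: backref(off=2, len=1). Copied 'B' from pos 0. Output: "BMB"
Token 4: backref(off=3, len=2). Copied 'BM' from pos 0. Output: "BMBBM"
Token 5: literal('D'). Output: "BMBBMD"
Token 6: literal('O'). Output: "BMBBMDO"
Token 7: backref(off=7, len=9). Buffer before: "BMBBMDO" (len 7)
  byte 1: read out[0]='B', append. Buffer now: "BMBBMDOB"
  byte 2: read out[1]='M', append. Buffer now: "BMBBMDOBM"
  byte 3: read out[2]='B', append. Buffer now: "BMBBMDOBMB"
  byte 4: read out[3]='B', append. Buffer now: "BMBBMDOBMBB"
  byte 5: read out[4]='M', append. Buffer now: "BMBBMDOBMBBM"
  byte 6: read out[5]='D', append. Buffer now: "BMBBMDOBMBBMD"
  byte 7: read out[6]='O', append. Buffer now: "BMBBMDOBMBBMDO"
  byte 8: read out[7]='B', append. Buffer now: "BMBBMDOBMBBMDOB"
  byte 9: read out[8]='M', append. Buffer now: "BMBBMDOBMBBMDOBM"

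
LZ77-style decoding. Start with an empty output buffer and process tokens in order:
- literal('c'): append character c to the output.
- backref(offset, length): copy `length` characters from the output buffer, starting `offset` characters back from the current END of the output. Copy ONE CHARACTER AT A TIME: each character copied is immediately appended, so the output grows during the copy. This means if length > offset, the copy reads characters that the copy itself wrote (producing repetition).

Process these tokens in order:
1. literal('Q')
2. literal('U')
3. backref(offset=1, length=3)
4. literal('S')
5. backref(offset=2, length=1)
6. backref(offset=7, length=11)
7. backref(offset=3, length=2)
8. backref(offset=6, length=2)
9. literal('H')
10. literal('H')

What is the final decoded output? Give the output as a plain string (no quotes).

Answer: QUUUUSUQUUUUSUQUUUUUQUHH

Derivation:
Token 1: literal('Q'). Output: "Q"
Token 2: literal('U'). Output: "QU"
Token 3: backref(off=1, len=3) (overlapping!). Copied 'UUU' from pos 1. Output: "QUUUU"
Token 4: literal('S'). Output: "QUUUUS"
Token 5: backref(off=2, len=1). Copied 'U' from pos 4. Output: "QUUUUSU"
Token 6: backref(off=7, len=11) (overlapping!). Copied 'QUUUUSUQUUU' from pos 0. Output: "QUUUUSUQUUUUSUQUUU"
Token 7: backref(off=3, len=2). Copied 'UU' from pos 15. Output: "QUUUUSUQUUUUSUQUUUUU"
Token 8: backref(off=6, len=2). Copied 'QU' from pos 14. Output: "QUUUUSUQUUUUSUQUUUUUQU"
Token 9: literal('H'). Output: "QUUUUSUQUUUUSUQUUUUUQUH"
Token 10: literal('H'). Output: "QUUUUSUQUUUUSUQUUUUUQUHH"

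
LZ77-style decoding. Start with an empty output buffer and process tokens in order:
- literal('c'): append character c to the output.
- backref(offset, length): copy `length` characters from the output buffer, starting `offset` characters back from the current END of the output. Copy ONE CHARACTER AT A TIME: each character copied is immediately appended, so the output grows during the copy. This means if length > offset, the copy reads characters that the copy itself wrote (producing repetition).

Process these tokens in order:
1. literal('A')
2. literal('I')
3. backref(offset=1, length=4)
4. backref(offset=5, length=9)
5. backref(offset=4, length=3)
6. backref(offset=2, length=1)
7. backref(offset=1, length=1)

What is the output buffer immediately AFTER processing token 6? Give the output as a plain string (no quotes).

Answer: AIIIIIIIIIIIIIIIIII

Derivation:
Token 1: literal('A'). Output: "A"
Token 2: literal('I'). Output: "AI"
Token 3: backref(off=1, len=4) (overlapping!). Copied 'IIII' from pos 1. Output: "AIIIII"
Token 4: backref(off=5, len=9) (overlapping!). Copied 'IIIIIIIII' from pos 1. Output: "AIIIIIIIIIIIIII"
Token 5: backref(off=4, len=3). Copied 'III' from pos 11. Output: "AIIIIIIIIIIIIIIIII"
Token 6: backref(off=2, len=1). Copied 'I' from pos 16. Output: "AIIIIIIIIIIIIIIIIII"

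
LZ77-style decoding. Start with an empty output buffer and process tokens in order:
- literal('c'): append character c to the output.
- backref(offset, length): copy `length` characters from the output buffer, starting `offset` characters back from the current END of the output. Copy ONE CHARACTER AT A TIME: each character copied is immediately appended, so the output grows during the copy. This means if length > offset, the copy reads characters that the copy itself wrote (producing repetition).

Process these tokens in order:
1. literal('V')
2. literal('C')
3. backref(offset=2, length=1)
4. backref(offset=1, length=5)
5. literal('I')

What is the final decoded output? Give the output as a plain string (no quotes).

Token 1: literal('V'). Output: "V"
Token 2: literal('C'). Output: "VC"
Token 3: backref(off=2, len=1). Copied 'V' from pos 0. Output: "VCV"
Token 4: backref(off=1, len=5) (overlapping!). Copied 'VVVVV' from pos 2. Output: "VCVVVVVV"
Token 5: literal('I'). Output: "VCVVVVVVI"

Answer: VCVVVVVVI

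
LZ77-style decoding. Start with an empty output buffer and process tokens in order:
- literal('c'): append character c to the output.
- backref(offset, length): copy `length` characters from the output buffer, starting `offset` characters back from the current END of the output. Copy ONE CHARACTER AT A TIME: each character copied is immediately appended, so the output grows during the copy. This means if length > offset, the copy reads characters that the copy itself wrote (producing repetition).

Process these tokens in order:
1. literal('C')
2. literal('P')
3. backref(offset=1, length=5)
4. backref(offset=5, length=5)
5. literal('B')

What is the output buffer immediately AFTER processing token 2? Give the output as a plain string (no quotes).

Answer: CP

Derivation:
Token 1: literal('C'). Output: "C"
Token 2: literal('P'). Output: "CP"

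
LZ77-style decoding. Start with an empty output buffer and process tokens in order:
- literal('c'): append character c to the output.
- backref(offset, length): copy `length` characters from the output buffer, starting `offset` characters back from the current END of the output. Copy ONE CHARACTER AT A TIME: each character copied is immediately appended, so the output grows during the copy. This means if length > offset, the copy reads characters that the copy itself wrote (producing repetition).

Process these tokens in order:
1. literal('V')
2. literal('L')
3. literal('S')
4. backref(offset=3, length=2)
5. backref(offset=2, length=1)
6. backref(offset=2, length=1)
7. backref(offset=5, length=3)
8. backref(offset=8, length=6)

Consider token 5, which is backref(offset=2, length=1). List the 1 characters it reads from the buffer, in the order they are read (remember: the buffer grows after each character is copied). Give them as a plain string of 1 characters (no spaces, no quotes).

Token 1: literal('V'). Output: "V"
Token 2: literal('L'). Output: "VL"
Token 3: literal('S'). Output: "VLS"
Token 4: backref(off=3, len=2). Copied 'VL' from pos 0. Output: "VLSVL"
Token 5: backref(off=2, len=1). Buffer before: "VLSVL" (len 5)
  byte 1: read out[3]='V', append. Buffer now: "VLSVLV"

Answer: V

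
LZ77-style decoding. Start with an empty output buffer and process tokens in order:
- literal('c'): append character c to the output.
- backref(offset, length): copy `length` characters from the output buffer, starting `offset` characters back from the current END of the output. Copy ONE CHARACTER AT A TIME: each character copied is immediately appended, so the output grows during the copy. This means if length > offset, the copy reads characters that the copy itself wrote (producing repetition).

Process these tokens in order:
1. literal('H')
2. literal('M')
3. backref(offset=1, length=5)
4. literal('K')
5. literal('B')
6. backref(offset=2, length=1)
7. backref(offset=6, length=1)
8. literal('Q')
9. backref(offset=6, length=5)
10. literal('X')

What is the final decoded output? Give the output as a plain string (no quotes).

Token 1: literal('H'). Output: "H"
Token 2: literal('M'). Output: "HM"
Token 3: backref(off=1, len=5) (overlapping!). Copied 'MMMMM' from pos 1. Output: "HMMMMMM"
Token 4: literal('K'). Output: "HMMMMMMK"
Token 5: literal('B'). Output: "HMMMMMMKB"
Token 6: backref(off=2, len=1). Copied 'K' from pos 7. Output: "HMMMMMMKBK"
Token 7: backref(off=6, len=1). Copied 'M' from pos 4. Output: "HMMMMMMKBKM"
Token 8: literal('Q'). Output: "HMMMMMMKBKMQ"
Token 9: backref(off=6, len=5). Copied 'MKBKM' from pos 6. Output: "HMMMMMMKBKMQMKBKM"
Token 10: literal('X'). Output: "HMMMMMMKBKMQMKBKMX"

Answer: HMMMMMMKBKMQMKBKMX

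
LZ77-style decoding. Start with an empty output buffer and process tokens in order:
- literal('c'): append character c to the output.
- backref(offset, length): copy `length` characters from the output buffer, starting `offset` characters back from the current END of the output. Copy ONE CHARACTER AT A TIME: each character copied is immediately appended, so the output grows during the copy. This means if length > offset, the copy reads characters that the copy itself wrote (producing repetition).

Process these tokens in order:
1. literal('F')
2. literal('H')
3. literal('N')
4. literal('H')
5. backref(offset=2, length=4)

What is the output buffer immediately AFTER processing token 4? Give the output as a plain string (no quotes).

Answer: FHNH

Derivation:
Token 1: literal('F'). Output: "F"
Token 2: literal('H'). Output: "FH"
Token 3: literal('N'). Output: "FHN"
Token 4: literal('H'). Output: "FHNH"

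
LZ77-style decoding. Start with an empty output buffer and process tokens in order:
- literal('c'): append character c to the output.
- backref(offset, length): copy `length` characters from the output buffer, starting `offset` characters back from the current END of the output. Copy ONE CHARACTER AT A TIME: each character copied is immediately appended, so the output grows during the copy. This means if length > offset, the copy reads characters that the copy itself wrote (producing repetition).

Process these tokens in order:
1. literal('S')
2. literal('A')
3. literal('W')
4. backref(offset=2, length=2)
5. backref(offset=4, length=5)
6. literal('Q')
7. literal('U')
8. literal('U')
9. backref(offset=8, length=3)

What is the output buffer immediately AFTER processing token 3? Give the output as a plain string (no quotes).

Token 1: literal('S'). Output: "S"
Token 2: literal('A'). Output: "SA"
Token 3: literal('W'). Output: "SAW"

Answer: SAW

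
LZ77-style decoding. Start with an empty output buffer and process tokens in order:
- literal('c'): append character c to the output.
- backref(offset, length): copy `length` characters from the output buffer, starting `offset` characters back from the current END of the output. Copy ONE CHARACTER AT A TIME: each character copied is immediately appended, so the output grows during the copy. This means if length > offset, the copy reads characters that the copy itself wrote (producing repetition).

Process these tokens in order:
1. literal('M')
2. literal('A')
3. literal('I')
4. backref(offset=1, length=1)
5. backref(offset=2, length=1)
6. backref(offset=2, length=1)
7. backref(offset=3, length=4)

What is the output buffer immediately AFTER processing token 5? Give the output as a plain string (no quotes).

Token 1: literal('M'). Output: "M"
Token 2: literal('A'). Output: "MA"
Token 3: literal('I'). Output: "MAI"
Token 4: backref(off=1, len=1). Copied 'I' from pos 2. Output: "MAII"
Token 5: backref(off=2, len=1). Copied 'I' from pos 2. Output: "MAIII"

Answer: MAIII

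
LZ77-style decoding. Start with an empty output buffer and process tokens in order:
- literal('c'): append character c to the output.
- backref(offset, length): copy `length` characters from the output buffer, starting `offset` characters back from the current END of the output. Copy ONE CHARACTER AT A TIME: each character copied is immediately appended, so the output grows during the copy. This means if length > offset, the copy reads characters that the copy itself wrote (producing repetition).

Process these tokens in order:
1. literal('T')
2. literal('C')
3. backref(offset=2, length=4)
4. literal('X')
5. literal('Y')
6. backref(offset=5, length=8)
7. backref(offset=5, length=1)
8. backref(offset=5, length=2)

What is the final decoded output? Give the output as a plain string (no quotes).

Answer: TCTCTCXYCTCXYCTCXYC

Derivation:
Token 1: literal('T'). Output: "T"
Token 2: literal('C'). Output: "TC"
Token 3: backref(off=2, len=4) (overlapping!). Copied 'TCTC' from pos 0. Output: "TCTCTC"
Token 4: literal('X'). Output: "TCTCTCX"
Token 5: literal('Y'). Output: "TCTCTCXY"
Token 6: backref(off=5, len=8) (overlapping!). Copied 'CTCXYCTC' from pos 3. Output: "TCTCTCXYCTCXYCTC"
Token 7: backref(off=5, len=1). Copied 'X' from pos 11. Output: "TCTCTCXYCTCXYCTCX"
Token 8: backref(off=5, len=2). Copied 'YC' from pos 12. Output: "TCTCTCXYCTCXYCTCXYC"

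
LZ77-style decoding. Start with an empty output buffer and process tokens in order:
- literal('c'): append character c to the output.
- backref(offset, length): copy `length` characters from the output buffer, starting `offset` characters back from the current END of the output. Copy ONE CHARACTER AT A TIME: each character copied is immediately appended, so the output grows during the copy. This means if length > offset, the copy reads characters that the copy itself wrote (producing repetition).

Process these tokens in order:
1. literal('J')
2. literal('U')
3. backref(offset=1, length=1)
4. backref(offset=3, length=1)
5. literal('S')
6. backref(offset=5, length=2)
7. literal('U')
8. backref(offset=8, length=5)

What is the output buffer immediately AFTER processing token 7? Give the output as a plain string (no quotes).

Token 1: literal('J'). Output: "J"
Token 2: literal('U'). Output: "JU"
Token 3: backref(off=1, len=1). Copied 'U' from pos 1. Output: "JUU"
Token 4: backref(off=3, len=1). Copied 'J' from pos 0. Output: "JUUJ"
Token 5: literal('S'). Output: "JUUJS"
Token 6: backref(off=5, len=2). Copied 'JU' from pos 0. Output: "JUUJSJU"
Token 7: literal('U'). Output: "JUUJSJUU"

Answer: JUUJSJUU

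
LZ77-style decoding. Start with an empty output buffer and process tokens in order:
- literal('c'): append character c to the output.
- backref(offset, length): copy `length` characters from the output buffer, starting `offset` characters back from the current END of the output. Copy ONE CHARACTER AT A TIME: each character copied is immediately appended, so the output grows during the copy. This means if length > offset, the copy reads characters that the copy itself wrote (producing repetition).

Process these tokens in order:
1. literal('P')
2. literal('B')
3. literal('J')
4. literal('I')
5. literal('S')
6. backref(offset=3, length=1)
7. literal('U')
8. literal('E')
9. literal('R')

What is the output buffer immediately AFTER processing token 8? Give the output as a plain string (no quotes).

Answer: PBJISJUE

Derivation:
Token 1: literal('P'). Output: "P"
Token 2: literal('B'). Output: "PB"
Token 3: literal('J'). Output: "PBJ"
Token 4: literal('I'). Output: "PBJI"
Token 5: literal('S'). Output: "PBJIS"
Token 6: backref(off=3, len=1). Copied 'J' from pos 2. Output: "PBJISJ"
Token 7: literal('U'). Output: "PBJISJU"
Token 8: literal('E'). Output: "PBJISJUE"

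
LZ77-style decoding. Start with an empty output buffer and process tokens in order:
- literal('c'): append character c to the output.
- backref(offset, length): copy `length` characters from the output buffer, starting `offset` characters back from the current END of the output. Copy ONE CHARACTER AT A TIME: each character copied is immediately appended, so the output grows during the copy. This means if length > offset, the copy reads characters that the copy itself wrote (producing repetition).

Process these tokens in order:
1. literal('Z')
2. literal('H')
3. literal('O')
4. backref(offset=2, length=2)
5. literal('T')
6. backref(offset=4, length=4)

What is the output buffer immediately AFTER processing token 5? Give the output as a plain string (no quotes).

Answer: ZHOHOT

Derivation:
Token 1: literal('Z'). Output: "Z"
Token 2: literal('H'). Output: "ZH"
Token 3: literal('O'). Output: "ZHO"
Token 4: backref(off=2, len=2). Copied 'HO' from pos 1. Output: "ZHOHO"
Token 5: literal('T'). Output: "ZHOHOT"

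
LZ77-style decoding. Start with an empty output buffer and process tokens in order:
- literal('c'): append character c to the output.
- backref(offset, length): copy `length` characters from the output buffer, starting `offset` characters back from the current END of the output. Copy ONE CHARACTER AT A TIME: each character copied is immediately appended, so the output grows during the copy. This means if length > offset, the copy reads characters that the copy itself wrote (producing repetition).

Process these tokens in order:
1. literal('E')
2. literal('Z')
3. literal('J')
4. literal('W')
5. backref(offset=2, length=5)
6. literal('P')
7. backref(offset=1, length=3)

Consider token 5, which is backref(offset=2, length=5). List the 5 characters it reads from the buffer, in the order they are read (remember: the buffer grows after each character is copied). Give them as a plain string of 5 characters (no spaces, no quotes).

Token 1: literal('E'). Output: "E"
Token 2: literal('Z'). Output: "EZ"
Token 3: literal('J'). Output: "EZJ"
Token 4: literal('W'). Output: "EZJW"
Token 5: backref(off=2, len=5). Buffer before: "EZJW" (len 4)
  byte 1: read out[2]='J', append. Buffer now: "EZJWJ"
  byte 2: read out[3]='W', append. Buffer now: "EZJWJW"
  byte 3: read out[4]='J', append. Buffer now: "EZJWJWJ"
  byte 4: read out[5]='W', append. Buffer now: "EZJWJWJW"
  byte 5: read out[6]='J', append. Buffer now: "EZJWJWJWJ"

Answer: JWJWJ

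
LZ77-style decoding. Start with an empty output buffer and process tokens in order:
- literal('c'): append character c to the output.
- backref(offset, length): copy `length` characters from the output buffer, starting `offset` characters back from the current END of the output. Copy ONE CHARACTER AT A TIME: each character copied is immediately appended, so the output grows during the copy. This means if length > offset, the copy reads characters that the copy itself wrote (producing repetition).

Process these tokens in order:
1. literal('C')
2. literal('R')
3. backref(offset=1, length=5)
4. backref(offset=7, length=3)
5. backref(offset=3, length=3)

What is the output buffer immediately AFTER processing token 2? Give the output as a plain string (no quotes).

Token 1: literal('C'). Output: "C"
Token 2: literal('R'). Output: "CR"

Answer: CR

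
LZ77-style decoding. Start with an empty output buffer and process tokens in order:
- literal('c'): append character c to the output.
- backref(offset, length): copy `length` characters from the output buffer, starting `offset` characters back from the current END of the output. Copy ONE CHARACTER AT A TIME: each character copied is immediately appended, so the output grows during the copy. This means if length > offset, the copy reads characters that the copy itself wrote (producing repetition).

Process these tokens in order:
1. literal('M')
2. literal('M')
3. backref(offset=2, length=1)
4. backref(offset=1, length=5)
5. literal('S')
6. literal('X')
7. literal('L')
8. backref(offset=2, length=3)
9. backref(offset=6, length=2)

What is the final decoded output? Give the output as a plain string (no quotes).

Token 1: literal('M'). Output: "M"
Token 2: literal('M'). Output: "MM"
Token 3: backref(off=2, len=1). Copied 'M' from pos 0. Output: "MMM"
Token 4: backref(off=1, len=5) (overlapping!). Copied 'MMMMM' from pos 2. Output: "MMMMMMMM"
Token 5: literal('S'). Output: "MMMMMMMMS"
Token 6: literal('X'). Output: "MMMMMMMMSX"
Token 7: literal('L'). Output: "MMMMMMMMSXL"
Token 8: backref(off=2, len=3) (overlapping!). Copied 'XLX' from pos 9. Output: "MMMMMMMMSXLXLX"
Token 9: backref(off=6, len=2). Copied 'SX' from pos 8. Output: "MMMMMMMMSXLXLXSX"

Answer: MMMMMMMMSXLXLXSX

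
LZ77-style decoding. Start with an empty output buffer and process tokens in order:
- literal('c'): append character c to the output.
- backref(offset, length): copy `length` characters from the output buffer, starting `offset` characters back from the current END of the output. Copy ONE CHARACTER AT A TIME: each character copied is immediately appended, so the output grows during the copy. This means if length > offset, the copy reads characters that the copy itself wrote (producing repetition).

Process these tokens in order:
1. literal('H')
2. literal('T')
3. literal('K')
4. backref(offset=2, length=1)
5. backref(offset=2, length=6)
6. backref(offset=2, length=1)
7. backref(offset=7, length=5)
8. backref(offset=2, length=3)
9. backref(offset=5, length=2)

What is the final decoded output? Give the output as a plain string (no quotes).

Token 1: literal('H'). Output: "H"
Token 2: literal('T'). Output: "HT"
Token 3: literal('K'). Output: "HTK"
Token 4: backref(off=2, len=1). Copied 'T' from pos 1. Output: "HTKT"
Token 5: backref(off=2, len=6) (overlapping!). Copied 'KTKTKT' from pos 2. Output: "HTKTKTKTKT"
Token 6: backref(off=2, len=1). Copied 'K' from pos 8. Output: "HTKTKTKTKTK"
Token 7: backref(off=7, len=5). Copied 'KTKTK' from pos 4. Output: "HTKTKTKTKTKKTKTK"
Token 8: backref(off=2, len=3) (overlapping!). Copied 'TKT' from pos 14. Output: "HTKTKTKTKTKKTKTKTKT"
Token 9: backref(off=5, len=2). Copied 'TK' from pos 14. Output: "HTKTKTKTKTKKTKTKTKTTK"

Answer: HTKTKTKTKTKKTKTKTKTTK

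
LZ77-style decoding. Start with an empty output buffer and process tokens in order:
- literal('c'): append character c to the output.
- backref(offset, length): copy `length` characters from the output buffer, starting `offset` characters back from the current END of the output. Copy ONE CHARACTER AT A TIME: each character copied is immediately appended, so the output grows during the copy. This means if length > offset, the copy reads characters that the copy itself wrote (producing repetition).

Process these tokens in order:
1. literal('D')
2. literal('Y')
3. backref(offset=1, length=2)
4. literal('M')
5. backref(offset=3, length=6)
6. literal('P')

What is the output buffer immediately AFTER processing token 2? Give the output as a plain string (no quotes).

Answer: DY

Derivation:
Token 1: literal('D'). Output: "D"
Token 2: literal('Y'). Output: "DY"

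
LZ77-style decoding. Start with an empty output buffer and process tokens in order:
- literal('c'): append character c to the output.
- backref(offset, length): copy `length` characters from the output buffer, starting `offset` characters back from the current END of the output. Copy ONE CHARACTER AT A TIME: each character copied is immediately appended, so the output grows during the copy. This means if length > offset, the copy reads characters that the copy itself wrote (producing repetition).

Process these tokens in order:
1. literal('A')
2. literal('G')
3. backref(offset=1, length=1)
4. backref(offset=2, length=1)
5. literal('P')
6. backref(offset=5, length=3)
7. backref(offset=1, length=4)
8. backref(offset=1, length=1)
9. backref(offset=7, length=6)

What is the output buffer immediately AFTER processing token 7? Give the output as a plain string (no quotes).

Answer: AGGGPAGGGGGG

Derivation:
Token 1: literal('A'). Output: "A"
Token 2: literal('G'). Output: "AG"
Token 3: backref(off=1, len=1). Copied 'G' from pos 1. Output: "AGG"
Token 4: backref(off=2, len=1). Copied 'G' from pos 1. Output: "AGGG"
Token 5: literal('P'). Output: "AGGGP"
Token 6: backref(off=5, len=3). Copied 'AGG' from pos 0. Output: "AGGGPAGG"
Token 7: backref(off=1, len=4) (overlapping!). Copied 'GGGG' from pos 7. Output: "AGGGPAGGGGGG"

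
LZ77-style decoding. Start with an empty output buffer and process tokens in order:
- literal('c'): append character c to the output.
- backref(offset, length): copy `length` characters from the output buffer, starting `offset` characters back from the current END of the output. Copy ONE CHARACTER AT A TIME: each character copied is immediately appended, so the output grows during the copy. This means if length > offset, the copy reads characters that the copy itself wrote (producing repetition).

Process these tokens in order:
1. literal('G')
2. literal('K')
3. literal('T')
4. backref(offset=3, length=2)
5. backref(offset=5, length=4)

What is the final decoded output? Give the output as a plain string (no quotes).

Token 1: literal('G'). Output: "G"
Token 2: literal('K'). Output: "GK"
Token 3: literal('T'). Output: "GKT"
Token 4: backref(off=3, len=2). Copied 'GK' from pos 0. Output: "GKTGK"
Token 5: backref(off=5, len=4). Copied 'GKTG' from pos 0. Output: "GKTGKGKTG"

Answer: GKTGKGKTG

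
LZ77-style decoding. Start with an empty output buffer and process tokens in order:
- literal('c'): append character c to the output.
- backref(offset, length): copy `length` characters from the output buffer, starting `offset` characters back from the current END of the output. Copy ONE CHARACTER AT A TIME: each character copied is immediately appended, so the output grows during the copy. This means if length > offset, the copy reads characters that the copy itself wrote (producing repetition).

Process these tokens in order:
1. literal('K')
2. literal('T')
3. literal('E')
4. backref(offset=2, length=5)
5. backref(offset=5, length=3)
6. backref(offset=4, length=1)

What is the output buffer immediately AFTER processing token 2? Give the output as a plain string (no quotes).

Answer: KT

Derivation:
Token 1: literal('K'). Output: "K"
Token 2: literal('T'). Output: "KT"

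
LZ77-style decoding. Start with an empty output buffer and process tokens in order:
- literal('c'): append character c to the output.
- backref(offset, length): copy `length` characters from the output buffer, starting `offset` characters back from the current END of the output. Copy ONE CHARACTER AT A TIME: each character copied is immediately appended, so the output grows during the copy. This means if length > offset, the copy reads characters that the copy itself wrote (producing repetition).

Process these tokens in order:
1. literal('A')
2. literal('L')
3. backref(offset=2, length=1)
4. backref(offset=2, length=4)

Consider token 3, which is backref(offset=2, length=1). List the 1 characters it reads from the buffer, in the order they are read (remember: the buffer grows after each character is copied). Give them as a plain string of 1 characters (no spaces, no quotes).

Token 1: literal('A'). Output: "A"
Token 2: literal('L'). Output: "AL"
Token 3: backref(off=2, len=1). Buffer before: "AL" (len 2)
  byte 1: read out[0]='A', append. Buffer now: "ALA"

Answer: A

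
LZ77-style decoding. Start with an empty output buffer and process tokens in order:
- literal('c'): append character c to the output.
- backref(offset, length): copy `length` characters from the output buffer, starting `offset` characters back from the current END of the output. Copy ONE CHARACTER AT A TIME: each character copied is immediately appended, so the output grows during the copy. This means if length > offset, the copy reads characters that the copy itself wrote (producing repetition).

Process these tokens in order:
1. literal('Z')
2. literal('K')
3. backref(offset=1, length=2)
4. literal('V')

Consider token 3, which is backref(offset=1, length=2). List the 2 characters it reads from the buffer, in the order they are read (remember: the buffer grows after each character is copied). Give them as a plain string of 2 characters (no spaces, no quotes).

Token 1: literal('Z'). Output: "Z"
Token 2: literal('K'). Output: "ZK"
Token 3: backref(off=1, len=2). Buffer before: "ZK" (len 2)
  byte 1: read out[1]='K', append. Buffer now: "ZKK"
  byte 2: read out[2]='K', append. Buffer now: "ZKKK"

Answer: KK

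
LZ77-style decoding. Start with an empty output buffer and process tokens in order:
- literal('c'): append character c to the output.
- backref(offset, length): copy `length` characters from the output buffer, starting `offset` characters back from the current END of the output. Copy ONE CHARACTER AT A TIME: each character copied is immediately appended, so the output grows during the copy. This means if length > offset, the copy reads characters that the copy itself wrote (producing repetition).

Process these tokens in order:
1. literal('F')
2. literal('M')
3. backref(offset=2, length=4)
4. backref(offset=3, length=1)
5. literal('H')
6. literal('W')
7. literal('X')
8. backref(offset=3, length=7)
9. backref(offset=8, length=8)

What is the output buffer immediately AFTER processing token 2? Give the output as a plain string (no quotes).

Answer: FM

Derivation:
Token 1: literal('F'). Output: "F"
Token 2: literal('M'). Output: "FM"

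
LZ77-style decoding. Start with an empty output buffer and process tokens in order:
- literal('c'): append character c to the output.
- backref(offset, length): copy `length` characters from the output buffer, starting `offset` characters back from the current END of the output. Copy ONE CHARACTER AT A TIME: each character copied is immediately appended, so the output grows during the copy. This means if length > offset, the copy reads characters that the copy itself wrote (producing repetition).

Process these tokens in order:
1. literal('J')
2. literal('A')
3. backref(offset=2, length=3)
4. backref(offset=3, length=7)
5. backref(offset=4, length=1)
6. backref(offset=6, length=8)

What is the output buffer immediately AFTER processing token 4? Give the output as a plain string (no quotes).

Answer: JAJAJJAJJAJJ

Derivation:
Token 1: literal('J'). Output: "J"
Token 2: literal('A'). Output: "JA"
Token 3: backref(off=2, len=3) (overlapping!). Copied 'JAJ' from pos 0. Output: "JAJAJ"
Token 4: backref(off=3, len=7) (overlapping!). Copied 'JAJJAJJ' from pos 2. Output: "JAJAJJAJJAJJ"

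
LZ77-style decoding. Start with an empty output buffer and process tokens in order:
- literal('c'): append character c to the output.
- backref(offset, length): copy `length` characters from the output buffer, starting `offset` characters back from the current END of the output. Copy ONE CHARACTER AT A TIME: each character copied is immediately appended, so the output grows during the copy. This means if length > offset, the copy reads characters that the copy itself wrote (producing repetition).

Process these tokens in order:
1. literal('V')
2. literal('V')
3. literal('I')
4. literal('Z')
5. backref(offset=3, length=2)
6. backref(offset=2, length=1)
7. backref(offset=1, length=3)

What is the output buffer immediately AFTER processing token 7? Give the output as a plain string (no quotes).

Token 1: literal('V'). Output: "V"
Token 2: literal('V'). Output: "VV"
Token 3: literal('I'). Output: "VVI"
Token 4: literal('Z'). Output: "VVIZ"
Token 5: backref(off=3, len=2). Copied 'VI' from pos 1. Output: "VVIZVI"
Token 6: backref(off=2, len=1). Copied 'V' from pos 4. Output: "VVIZVIV"
Token 7: backref(off=1, len=3) (overlapping!). Copied 'VVV' from pos 6. Output: "VVIZVIVVVV"

Answer: VVIZVIVVVV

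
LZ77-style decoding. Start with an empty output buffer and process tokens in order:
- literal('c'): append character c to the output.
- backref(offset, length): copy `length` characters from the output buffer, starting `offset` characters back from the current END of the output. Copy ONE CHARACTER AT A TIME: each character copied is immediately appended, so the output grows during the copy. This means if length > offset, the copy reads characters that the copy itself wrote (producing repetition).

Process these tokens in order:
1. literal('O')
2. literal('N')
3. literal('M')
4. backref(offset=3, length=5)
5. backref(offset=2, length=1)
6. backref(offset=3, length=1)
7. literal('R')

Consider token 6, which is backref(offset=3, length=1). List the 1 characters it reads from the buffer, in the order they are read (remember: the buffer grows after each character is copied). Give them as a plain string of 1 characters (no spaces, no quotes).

Answer: O

Derivation:
Token 1: literal('O'). Output: "O"
Token 2: literal('N'). Output: "ON"
Token 3: literal('M'). Output: "ONM"
Token 4: backref(off=3, len=5) (overlapping!). Copied 'ONMON' from pos 0. Output: "ONMONMON"
Token 5: backref(off=2, len=1). Copied 'O' from pos 6. Output: "ONMONMONO"
Token 6: backref(off=3, len=1). Buffer before: "ONMONMONO" (len 9)
  byte 1: read out[6]='O', append. Buffer now: "ONMONMONOO"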